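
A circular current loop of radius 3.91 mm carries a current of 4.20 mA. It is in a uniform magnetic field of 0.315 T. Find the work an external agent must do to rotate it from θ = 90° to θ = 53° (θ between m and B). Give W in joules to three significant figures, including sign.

W ≈ -3.82×10⁻⁸ J

Magnetic moment m = IA = Iπa² = (0.00420)·π·(0.00391)² = 2.017×10⁻⁷ A·m².
W_ext = ΔU = −mB cosθ₂ + mB cosθ₁ = mB(cosθ₁ − cosθ₂).
W = (2.017×10⁻⁷)(0.315)·(cos90° − cos53°) = (6.354×10⁻⁸)·(-0.6018) = -3.824×10⁻⁸ J.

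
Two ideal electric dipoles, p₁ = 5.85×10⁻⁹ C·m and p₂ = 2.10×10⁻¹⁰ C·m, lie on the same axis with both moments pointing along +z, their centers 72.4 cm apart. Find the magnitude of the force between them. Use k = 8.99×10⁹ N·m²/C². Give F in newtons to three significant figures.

On-axis field of dipole 1 at distance r: E = 2kp₁/r³. Force on dipole 2 is F = p₂·dE/dr (gradient along axis).
dE/dr = −6kp₁/r⁴, so |F| = 6kp₁p₂/r⁴ (attractive for aligned moments).
F = 6(8.99×10⁹)(5.85×10⁻⁹)(2.10×10⁻¹⁰)/(0.724)⁴ = 2.412×10⁻⁷ N.

F ≈ 2.41×10⁻⁷ N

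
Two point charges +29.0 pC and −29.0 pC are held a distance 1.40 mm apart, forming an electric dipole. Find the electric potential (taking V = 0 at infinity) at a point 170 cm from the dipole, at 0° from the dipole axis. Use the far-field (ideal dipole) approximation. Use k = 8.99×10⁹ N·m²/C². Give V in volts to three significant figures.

V ≈ 1.26×10⁻⁴ V

Dipole moment p = qd = (2.90×10⁻¹¹ C)(0.00140 m) = 4.06×10⁻¹⁴ C·m.
The dipole potential is V = kp cosθ / r².
V = (8.99×10⁹)(4.06×10⁻¹⁴)·cos0° / (1.70)² = 1.263×10⁻⁴ V.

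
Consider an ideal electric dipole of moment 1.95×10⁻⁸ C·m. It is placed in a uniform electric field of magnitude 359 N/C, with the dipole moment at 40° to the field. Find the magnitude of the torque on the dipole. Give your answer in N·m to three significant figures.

Torque on an electric dipole: τ = pE sinθ.
τ = (1.95×10⁻⁸)(359)·sin40° = 4.500×10⁻⁶ N·m.

τ ≈ 4.50×10⁻⁶ N·m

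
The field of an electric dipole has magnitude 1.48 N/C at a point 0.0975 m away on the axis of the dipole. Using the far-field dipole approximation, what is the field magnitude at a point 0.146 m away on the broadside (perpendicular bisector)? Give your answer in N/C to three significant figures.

E ≈ 0.220 N/C

Dipole fields scale as 1/r³ in the far field.
The axial field is twice the equatorial field at the same r, so the geometry factor is 1/2.
E₂ = E₁ · (1/2) · (r₁/r₂)³ = 1.48 · 0.5 · (0.0975/0.146)³.
(r₁/r₂)³ = (0.6678)³ = 0.2978.
E₂ ≈ 0.2204 N/C.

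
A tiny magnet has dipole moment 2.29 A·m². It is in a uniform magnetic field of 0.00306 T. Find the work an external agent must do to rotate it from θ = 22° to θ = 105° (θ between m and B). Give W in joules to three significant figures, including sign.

W ≈ 0.00831 J

W_ext = ΔU = −mB cosθ₂ + mB cosθ₁ = mB(cosθ₁ − cosθ₂).
W = (2.29)(0.00306)·(cos22° − cos105°) = (0.007007)·(+1.1860) = 0.008311 J.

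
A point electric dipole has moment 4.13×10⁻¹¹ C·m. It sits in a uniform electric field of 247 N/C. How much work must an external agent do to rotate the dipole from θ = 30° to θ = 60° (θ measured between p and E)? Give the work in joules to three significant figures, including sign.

W ≈ 3.73×10⁻⁹ J

W_ext = ΔU = U(θ₂) − U(θ₁) = −pE cosθ₂ − (−pE cosθ₁) = pE(cosθ₁ − cosθ₂).
W = (4.13×10⁻¹¹)(247)·(cos30° − cos60°) = (1.020×10⁻⁸)·(+0.3660) = 3.734×10⁻⁹ J.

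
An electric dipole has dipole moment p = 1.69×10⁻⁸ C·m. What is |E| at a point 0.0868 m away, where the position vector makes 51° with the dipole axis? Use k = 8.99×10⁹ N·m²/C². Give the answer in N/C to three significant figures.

E ≈ 3.44×10⁵ N/C

At angle θ the dipole field magnitude is E = (kp/r³)·√(1 + 3cos²θ).
kp/r³ = (8.99×10⁹)(1.69×10⁻⁸) / (0.0868)³ = 2.323×10⁵ N/C.
√(1 + 3cos²51°) = √(1 + 3·0.3960) = √2.1881 ≈ 1.4792.
E ≈ 2.323×10⁵ × 1.479 = 3.437×10⁵ N/C.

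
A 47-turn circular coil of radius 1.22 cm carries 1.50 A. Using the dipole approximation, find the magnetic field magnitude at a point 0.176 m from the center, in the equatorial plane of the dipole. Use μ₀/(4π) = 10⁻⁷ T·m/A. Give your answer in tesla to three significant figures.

B ≈ 6.05×10⁻⁷ T

m = NIA = NIπa² = 47·(1.50)·π·(0.0122)² = 0.03297 A·m².
In the equatorial plane B = (μ₀/4π)·m/r³ (half the axial value).
B = (10⁻⁷)·(0.03297) / (0.176)³ = 6.048×10⁻⁷ T.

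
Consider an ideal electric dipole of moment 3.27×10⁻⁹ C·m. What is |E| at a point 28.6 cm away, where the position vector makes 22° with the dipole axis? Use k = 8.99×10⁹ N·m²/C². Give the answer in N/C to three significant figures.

E ≈ 2380 N/C

At angle θ the dipole field magnitude is E = (kp/r³)·√(1 + 3cos²θ).
kp/r³ = (8.99×10⁹)(3.27×10⁻⁹) / (0.286)³ = 1257 N/C.
√(1 + 3cos²22°) = √(1 + 3·0.8597) = √3.5790 ≈ 1.8918.
E ≈ 1257 × 1.892 = 2377 N/C.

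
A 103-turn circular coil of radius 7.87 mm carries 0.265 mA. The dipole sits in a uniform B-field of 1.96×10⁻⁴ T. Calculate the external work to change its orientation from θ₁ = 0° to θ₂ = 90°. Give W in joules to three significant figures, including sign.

m = NIA = NIπa² = 103·(2.65×10⁻⁴)·π·(0.00787)² = 5.311×10⁻⁶ A·m².
W_ext = ΔU = −mB cosθ₂ + mB cosθ₁ = mB(cosθ₁ − cosθ₂).
W = (5.311×10⁻⁶)(1.96×10⁻⁴)·(cos0° − cos90°) = (1.041×10⁻⁹)·(+1.0000) = 1.041×10⁻⁹ J.

W ≈ 1.04×10⁻⁹ J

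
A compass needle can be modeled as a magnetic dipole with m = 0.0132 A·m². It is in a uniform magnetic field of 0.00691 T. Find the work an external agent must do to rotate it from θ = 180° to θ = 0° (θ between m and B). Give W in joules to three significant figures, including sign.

W_ext = ΔU = −mB cosθ₂ + mB cosθ₁ = mB(cosθ₁ − cosθ₂).
W = (0.0132)(0.00691)·(cos180° − cos0°) = (9.121×10⁻⁵)·(-2.0000) = -1.824×10⁻⁴ J.

W ≈ -1.82×10⁻⁴ J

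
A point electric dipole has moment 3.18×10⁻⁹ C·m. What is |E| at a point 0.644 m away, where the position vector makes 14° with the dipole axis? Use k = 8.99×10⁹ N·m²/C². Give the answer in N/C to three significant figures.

At angle θ the dipole field magnitude is E = (kp/r³)·√(1 + 3cos²θ).
kp/r³ = (8.99×10⁹)(3.18×10⁻⁹) / (0.644)³ = 107.0 N/C.
√(1 + 3cos²14°) = √(1 + 3·0.9415) = √3.8244 ≈ 1.9556.
E ≈ 107.0 × 1.956 = 209.3 N/C.

E ≈ 209 N/C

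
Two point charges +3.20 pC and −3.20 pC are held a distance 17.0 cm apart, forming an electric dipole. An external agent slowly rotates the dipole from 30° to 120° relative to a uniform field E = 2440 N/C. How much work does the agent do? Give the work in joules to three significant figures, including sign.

Dipole moment p = qd = (3.20×10⁻¹² C)(0.170 m) = 5.44×10⁻¹³ C·m.
W_ext = ΔU = U(θ₂) − U(θ₁) = −pE cosθ₂ − (−pE cosθ₁) = pE(cosθ₁ − cosθ₂).
W = (5.44×10⁻¹³)(2440)·(cos30° − cos120°) = (1.327×10⁻⁹)·(+1.3660) = 1.813×10⁻⁹ J.

W ≈ 1.81×10⁻⁹ J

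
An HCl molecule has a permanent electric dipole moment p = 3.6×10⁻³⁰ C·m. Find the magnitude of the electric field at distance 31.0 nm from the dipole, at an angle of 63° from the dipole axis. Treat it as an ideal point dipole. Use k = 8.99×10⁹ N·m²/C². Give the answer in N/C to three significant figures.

E ≈ 1380 N/C

At angle θ the dipole field magnitude is E = (kp/r³)·√(1 + 3cos²θ).
kp/r³ = (8.99×10⁹)(3.60×10⁻³⁰) / (3.10×10⁻⁸)³ = 1086 N/C.
√(1 + 3cos²63°) = √(1 + 3·0.2061) = √1.6183 ≈ 1.2721.
E ≈ 1086 × 1.272 = 1382 N/C.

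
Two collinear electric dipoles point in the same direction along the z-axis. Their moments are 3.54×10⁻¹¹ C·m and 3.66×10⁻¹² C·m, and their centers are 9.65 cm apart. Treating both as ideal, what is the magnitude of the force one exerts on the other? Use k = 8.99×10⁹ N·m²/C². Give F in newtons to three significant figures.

On-axis field of dipole 1 at distance r: E = 2kp₁/r³. Force on dipole 2 is F = p₂·dE/dr (gradient along axis).
dE/dr = −6kp₁/r⁴, so |F| = 6kp₁p₂/r⁴ (attractive for aligned moments).
F = 6(8.99×10⁹)(3.54×10⁻¹¹)(3.66×10⁻¹²)/(0.0965)⁴ = 8.059×10⁻⁸ N.

F ≈ 8.06×10⁻⁸ N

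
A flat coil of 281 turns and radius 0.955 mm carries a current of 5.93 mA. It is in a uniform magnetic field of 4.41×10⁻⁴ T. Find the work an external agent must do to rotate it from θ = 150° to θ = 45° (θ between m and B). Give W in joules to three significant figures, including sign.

W ≈ -3.31×10⁻⁹ J

m = NIA = NIπa² = 281·(0.00593)·π·(9.55×10⁻⁴)² = 4.774×10⁻⁶ A·m².
W_ext = ΔU = −mB cosθ₂ + mB cosθ₁ = mB(cosθ₁ − cosθ₂).
W = (4.774×10⁻⁶)(4.41×10⁻⁴)·(cos150° − cos45°) = (2.105×10⁻⁹)·(-1.5731) = -3.312×10⁻⁹ J.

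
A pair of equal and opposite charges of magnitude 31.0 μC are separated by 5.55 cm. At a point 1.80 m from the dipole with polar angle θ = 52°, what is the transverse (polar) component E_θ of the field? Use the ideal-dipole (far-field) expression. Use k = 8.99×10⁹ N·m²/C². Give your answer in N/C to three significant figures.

Dipole moment p = qd = (3.10×10⁻⁵ C)(0.0555 m) = 1.721×10⁻⁶ C·m.
For a dipole, E_θ = (kp sinθ)/r³.
kp/r³ = (8.99×10⁹)(1.721×10⁻⁶)/(1.80)³ = 2653 N/C.
E_θ = 2653·sin52° = 2091 N/C.

E_θ ≈ 2090 N/C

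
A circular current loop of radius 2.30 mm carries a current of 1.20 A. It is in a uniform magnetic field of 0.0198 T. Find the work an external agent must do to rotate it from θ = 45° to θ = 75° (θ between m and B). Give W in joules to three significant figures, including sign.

Magnetic moment m = IA = Iπa² = (1.20)·π·(0.00230)² = 1.994×10⁻⁵ A·m².
W_ext = ΔU = −mB cosθ₂ + mB cosθ₁ = mB(cosθ₁ − cosθ₂).
W = (1.994×10⁻⁵)(0.0198)·(cos45° − cos75°) = (3.948×10⁻⁷)·(+0.4483) = 1.770×10⁻⁷ J.

W ≈ 1.77×10⁻⁷ J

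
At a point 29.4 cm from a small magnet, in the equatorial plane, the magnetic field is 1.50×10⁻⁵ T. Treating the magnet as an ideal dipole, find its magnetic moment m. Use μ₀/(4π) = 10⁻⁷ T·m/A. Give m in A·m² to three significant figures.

m ≈ 3.81 A·m²

In the equatorial plane B = (μ₀/4π)·m/r³, so m = Br³·4π/(μ₀).
m = (1.50×10⁻⁵)·(0.294)³ / (10⁻⁷) = 3.812 A·m².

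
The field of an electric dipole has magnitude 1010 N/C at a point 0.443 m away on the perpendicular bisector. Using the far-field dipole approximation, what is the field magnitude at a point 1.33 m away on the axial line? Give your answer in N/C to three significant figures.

E ≈ 74.6 N/C

Dipole fields scale as 1/r³ in the far field.
The axial field is twice the equatorial field at the same r, so the geometry factor is 2/1.
E₂ = E₁ · (2/1) · (r₁/r₂)³ = 1010 · 2 · (0.443/1.33)³.
(r₁/r₂)³ = (0.3331)³ = 0.03695.
E₂ ≈ 74.65 N/C.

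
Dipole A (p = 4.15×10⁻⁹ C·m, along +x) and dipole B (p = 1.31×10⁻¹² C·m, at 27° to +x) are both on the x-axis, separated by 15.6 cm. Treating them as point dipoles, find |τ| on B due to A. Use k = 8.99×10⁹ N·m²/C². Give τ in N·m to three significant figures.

τ ≈ 1.17×10⁻⁸ N·m

The second dipole sits on the axis of the first, so the field there is axial: E₁ = 2kp₁/r³ along +x.
E₁ = 2(8.99×10⁹)(4.15×10⁻⁹)/(0.156)³ = 1.965×10⁴ N/C.
Torque on the second dipole: τ = p₂ E₁ sinθ.
τ = (1.31×10⁻¹²)(1.965×10⁴)·sin27° = 1.169×10⁻⁸ N·m.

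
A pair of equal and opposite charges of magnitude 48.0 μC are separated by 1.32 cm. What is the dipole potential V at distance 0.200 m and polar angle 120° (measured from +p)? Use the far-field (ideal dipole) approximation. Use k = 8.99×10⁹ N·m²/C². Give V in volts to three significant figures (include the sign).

V ≈ -7.12×10⁴ V

Dipole moment p = qd = (4.80×10⁻⁵ C)(0.0132 m) = 6.336×10⁻⁷ C·m.
The dipole potential is V = kp cosθ / r².
V = (8.99×10⁹)(6.336×10⁻⁷)·cos120° / (0.200)² = -7.120×10⁴ V.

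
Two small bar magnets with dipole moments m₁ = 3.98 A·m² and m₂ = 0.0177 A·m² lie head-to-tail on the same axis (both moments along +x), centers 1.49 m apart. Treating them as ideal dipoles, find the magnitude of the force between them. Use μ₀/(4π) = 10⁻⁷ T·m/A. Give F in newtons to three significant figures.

F ≈ 8.58×10⁻⁹ N

On-axis B of dipole 1: B = (μ₀/4π)·2m₁/r³. Force on dipole 2: F = m₂·dB/dr.
dB/dr = −(μ₀/4π)·6m₁/r⁴, so |F| = (μ₀/4π)·6m₁m₂/r⁴.
F = 6(10⁻⁷)(3.98)(0.0177)/(1.49)⁴ = 8.576×10⁻⁹ N.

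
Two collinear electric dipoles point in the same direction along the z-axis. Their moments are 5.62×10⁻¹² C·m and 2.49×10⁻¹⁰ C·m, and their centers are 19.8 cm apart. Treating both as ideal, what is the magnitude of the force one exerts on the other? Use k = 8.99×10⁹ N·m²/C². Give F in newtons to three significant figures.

On-axis field of dipole 1 at distance r: E = 2kp₁/r³. Force on dipole 2 is F = p₂·dE/dr (gradient along axis).
dE/dr = −6kp₁/r⁴, so |F| = 6kp₁p₂/r⁴ (attractive for aligned moments).
F = 6(8.99×10⁹)(5.62×10⁻¹²)(2.49×10⁻¹⁰)/(0.198)⁴ = 4.911×10⁻⁸ N.

F ≈ 4.91×10⁻⁸ N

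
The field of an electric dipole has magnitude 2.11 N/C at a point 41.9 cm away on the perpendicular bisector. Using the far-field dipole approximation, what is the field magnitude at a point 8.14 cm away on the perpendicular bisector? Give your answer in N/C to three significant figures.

E ≈ 288 N/C

Dipole fields scale as 1/r³ in the far field; the geometry is the same at both points.
E₂ = E₁ · (r₁/r₂)³ = 2.11 · (41.9/8.14)³.
(r₁/r₂)³ = (5.147)³ = 136.4.
E₂ ≈ 287.8 N/C.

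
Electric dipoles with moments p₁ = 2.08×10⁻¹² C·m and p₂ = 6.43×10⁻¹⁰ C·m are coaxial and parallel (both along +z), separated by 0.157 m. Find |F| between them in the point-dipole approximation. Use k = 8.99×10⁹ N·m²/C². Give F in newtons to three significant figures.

On-axis field of dipole 1 at distance r: E = 2kp₁/r³. Force on dipole 2 is F = p₂·dE/dr (gradient along axis).
dE/dr = −6kp₁/r⁴, so |F| = 6kp₁p₂/r⁴ (attractive for aligned moments).
F = 6(8.99×10⁹)(2.08×10⁻¹²)(6.43×10⁻¹⁰)/(0.157)⁴ = 1.187×10⁻⁷ N.

F ≈ 1.19×10⁻⁷ N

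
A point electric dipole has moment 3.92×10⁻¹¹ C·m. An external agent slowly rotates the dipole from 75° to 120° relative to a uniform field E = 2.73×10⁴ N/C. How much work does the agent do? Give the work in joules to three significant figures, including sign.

W_ext = ΔU = U(θ₂) − U(θ₁) = −pE cosθ₂ − (−pE cosθ₁) = pE(cosθ₁ − cosθ₂).
W = (3.92×10⁻¹¹)(2.73×10⁴)·(cos75° − cos120°) = (1.070×10⁻⁶)·(+0.7588) = 8.121×10⁻⁷ J.

W ≈ 8.12×10⁻⁷ J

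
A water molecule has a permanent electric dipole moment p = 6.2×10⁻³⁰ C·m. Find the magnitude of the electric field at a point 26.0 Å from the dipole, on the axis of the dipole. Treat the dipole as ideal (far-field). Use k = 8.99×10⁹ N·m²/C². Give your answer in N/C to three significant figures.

E ≈ 6.34×10⁶ N/C

On the dipole axis E = 2kp/r³.
E = 2·(8.99×10⁹)(6.20×10⁻³⁰) / (2.60×10⁻⁹)³ = 6.343×10⁶ N/C.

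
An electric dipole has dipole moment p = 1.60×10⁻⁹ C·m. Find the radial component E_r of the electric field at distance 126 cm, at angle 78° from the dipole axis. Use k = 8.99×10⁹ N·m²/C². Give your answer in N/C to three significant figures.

For a dipole, E_r = (2kp cosθ)/r³.
kp/r³ = (8.99×10⁹)(1.60×10⁻⁹)/(1.26)³ = 7.191 N/C.
E_r = 2·7.191·cos78° = 2.990 N/C.

E_r ≈ 2.99 N/C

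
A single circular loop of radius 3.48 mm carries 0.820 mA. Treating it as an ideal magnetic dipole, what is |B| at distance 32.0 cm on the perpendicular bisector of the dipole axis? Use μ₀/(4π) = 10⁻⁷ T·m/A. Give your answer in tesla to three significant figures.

Magnetic moment m = IA = Iπa² = (8.20×10⁻⁴)·π·(0.00348)² = 3.12×10⁻⁸ A·m².
In the equatorial plane B = (μ₀/4π)·m/r³ (half the axial value).
B = (10⁻⁷)·(3.12×10⁻⁸) / (0.320)³ = 9.521×10⁻¹⁴ T.

B ≈ 9.52×10⁻¹⁴ T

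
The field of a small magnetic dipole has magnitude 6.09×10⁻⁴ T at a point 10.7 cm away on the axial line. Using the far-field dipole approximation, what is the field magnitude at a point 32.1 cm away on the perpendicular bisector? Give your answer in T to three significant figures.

B ≈ 1.13×10⁻⁵ T

Dipole fields scale as 1/r³ in the far field.
The axial field is twice the equatorial field at the same r, so the geometry factor is 1/2.
B₂ = B₁ · (1/2) · (r₁/r₂)³ = 6.09×10⁻⁴ · 0.5 · (10.7/32.1)³.
(r₁/r₂)³ = (0.3333)³ = 0.03704.
B₂ ≈ 1.128×10⁻⁵ T.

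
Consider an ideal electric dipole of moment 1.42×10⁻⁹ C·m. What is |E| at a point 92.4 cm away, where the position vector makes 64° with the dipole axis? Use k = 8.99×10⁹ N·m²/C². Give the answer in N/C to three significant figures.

At angle θ the dipole field magnitude is E = (kp/r³)·√(1 + 3cos²θ).
kp/r³ = (8.99×10⁹)(1.42×10⁻⁹) / (0.924)³ = 16.18 N/C.
√(1 + 3cos²64°) = √(1 + 3·0.1922) = √1.5765 ≈ 1.2556.
E ≈ 16.18 × 1.256 = 20.32 N/C.

E ≈ 20.3 N/C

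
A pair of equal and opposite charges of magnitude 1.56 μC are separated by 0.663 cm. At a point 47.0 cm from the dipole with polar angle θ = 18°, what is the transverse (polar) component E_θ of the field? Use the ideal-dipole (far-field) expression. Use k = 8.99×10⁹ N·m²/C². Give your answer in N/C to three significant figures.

Dipole moment p = qd = (1.56×10⁻⁶ C)(0.00663 m) = 1.034×10⁻⁸ C·m.
For a dipole, E_θ = (kp sinθ)/r³.
kp/r³ = (8.99×10⁹)(1.034×10⁻⁸)/(0.470)³ = 895.3 N/C.
E_θ = 895.3·sin18° = 276.7 N/C.

E_θ ≈ 277 N/C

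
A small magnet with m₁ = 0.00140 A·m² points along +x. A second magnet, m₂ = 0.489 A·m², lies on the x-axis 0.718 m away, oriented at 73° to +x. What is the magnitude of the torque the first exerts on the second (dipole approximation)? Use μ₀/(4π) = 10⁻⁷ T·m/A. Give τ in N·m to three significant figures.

Dipole B is on the axis of dipole A, so B₁ there is axial: B₁ = (μ₀/4π)·2m₁/r³ along +x.
B₁ = 2(10⁻⁷)(0.00140)/(0.718)³ = 7.565×10⁻¹⁰ T.
τ = m₂ B₁ sinθ.
τ = (0.489)(7.565×10⁻¹⁰)·sin73° = 3.537×10⁻¹⁰ N·m.

τ ≈ 3.54×10⁻¹⁰ N·m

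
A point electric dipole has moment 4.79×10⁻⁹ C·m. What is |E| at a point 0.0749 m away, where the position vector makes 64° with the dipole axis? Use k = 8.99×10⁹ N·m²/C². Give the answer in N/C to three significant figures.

E ≈ 1.29×10⁵ N/C

At angle θ the dipole field magnitude is E = (kp/r³)·√(1 + 3cos²θ).
kp/r³ = (8.99×10⁹)(4.79×10⁻⁹) / (0.0749)³ = 1.025×10⁵ N/C.
√(1 + 3cos²64°) = √(1 + 3·0.1922) = √1.5765 ≈ 1.2556.
E ≈ 1.025×10⁵ × 1.256 = 1.287×10⁵ N/C.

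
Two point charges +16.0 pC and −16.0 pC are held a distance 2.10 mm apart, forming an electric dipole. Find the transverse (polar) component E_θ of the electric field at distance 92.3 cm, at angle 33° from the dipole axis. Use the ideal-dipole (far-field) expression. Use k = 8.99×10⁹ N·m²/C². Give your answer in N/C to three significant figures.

Dipole moment p = qd = (1.60×10⁻¹¹ C)(0.00210 m) = 3.36×10⁻¹⁴ C·m.
For a dipole, E_θ = (kp sinθ)/r³.
kp/r³ = (8.99×10⁹)(3.36×10⁻¹⁴)/(0.923)³ = 3.841×10⁻⁴ N/C.
E_θ = 3.841×10⁻⁴·sin33° = 2.092×10⁻⁴ N/C.

E_θ ≈ 2.09×10⁻⁴ N/C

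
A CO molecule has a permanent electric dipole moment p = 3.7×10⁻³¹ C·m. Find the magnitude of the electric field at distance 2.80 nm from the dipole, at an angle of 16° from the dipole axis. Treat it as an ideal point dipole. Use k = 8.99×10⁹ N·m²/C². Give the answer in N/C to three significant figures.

At angle θ the dipole field magnitude is E = (kp/r³)·√(1 + 3cos²θ).
kp/r³ = (8.99×10⁹)(3.70×10⁻³¹) / (2.80×10⁻⁹)³ = 1.515×10⁵ N/C.
√(1 + 3cos²16°) = √(1 + 3·0.9240) = √3.7721 ≈ 1.9422.
E ≈ 1.515×10⁵ × 1.942 = 2.943×10⁵ N/C.

E ≈ 2.94×10⁵ N/C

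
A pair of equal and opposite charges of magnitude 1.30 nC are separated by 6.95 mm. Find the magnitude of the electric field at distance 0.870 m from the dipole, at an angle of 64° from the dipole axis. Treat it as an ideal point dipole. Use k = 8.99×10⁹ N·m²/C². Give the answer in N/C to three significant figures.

Dipole moment p = qd = (1.30×10⁻⁹ C)(0.00695 m) = 9.035×10⁻¹² C·m.
At angle θ the dipole field magnitude is E = (kp/r³)·√(1 + 3cos²θ).
kp/r³ = (8.99×10⁹)(9.035×10⁻¹²) / (0.870)³ = 0.1233 N/C.
√(1 + 3cos²64°) = √(1 + 3·0.1922) = √1.5765 ≈ 1.2556.
E ≈ 0.1233 × 1.256 = 0.1549 N/C.

E ≈ 0.155 N/C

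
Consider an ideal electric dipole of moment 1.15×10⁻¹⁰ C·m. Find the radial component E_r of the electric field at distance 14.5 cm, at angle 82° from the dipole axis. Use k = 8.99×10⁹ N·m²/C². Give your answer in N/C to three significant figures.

For a dipole, E_r = (2kp cosθ)/r³.
kp/r³ = (8.99×10⁹)(1.15×10⁻¹⁰)/(0.145)³ = 339.1 N/C.
E_r = 2·339.1·cos82° = 94.39 N/C.

E_r ≈ 94.4 N/C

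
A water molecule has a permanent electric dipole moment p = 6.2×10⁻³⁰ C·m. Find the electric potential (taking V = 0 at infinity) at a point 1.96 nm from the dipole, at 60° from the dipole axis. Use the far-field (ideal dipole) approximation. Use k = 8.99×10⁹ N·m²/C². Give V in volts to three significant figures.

The dipole potential is V = kp cosθ / r².
V = (8.99×10⁹)(6.20×10⁻³⁰)·cos60° / (1.96×10⁻⁹)² = 0.007255 V.

V ≈ 0.00725 V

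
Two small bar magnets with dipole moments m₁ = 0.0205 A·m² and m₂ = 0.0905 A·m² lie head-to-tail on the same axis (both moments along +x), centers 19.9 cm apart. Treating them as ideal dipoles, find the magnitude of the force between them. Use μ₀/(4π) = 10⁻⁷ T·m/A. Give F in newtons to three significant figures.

F ≈ 7.10×10⁻⁷ N

On-axis B of dipole 1: B = (μ₀/4π)·2m₁/r³. Force on dipole 2: F = m₂·dB/dr.
dB/dr = −(μ₀/4π)·6m₁/r⁴, so |F| = (μ₀/4π)·6m₁m₂/r⁴.
F = 6(10⁻⁷)(0.0205)(0.0905)/(0.199)⁴ = 7.098×10⁻⁷ N.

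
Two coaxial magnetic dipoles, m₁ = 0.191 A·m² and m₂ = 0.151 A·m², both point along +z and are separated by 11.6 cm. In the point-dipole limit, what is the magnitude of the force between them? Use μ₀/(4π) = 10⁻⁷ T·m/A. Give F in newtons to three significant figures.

F ≈ 9.56×10⁻⁵ N

On-axis B of dipole 1: B = (μ₀/4π)·2m₁/r³. Force on dipole 2: F = m₂·dB/dr.
dB/dr = −(μ₀/4π)·6m₁/r⁴, so |F| = (μ₀/4π)·6m₁m₂/r⁴.
F = 6(10⁻⁷)(0.191)(0.151)/(0.116)⁴ = 9.557×10⁻⁵ N.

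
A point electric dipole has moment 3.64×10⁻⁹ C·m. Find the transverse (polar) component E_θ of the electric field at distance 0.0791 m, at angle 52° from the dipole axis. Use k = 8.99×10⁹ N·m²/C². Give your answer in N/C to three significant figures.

E_θ ≈ 5.21×10⁴ N/C

For a dipole, E_θ = (kp sinθ)/r³.
kp/r³ = (8.99×10⁹)(3.64×10⁻⁹)/(0.0791)³ = 6.612×10⁴ N/C.
E_θ = 6.612×10⁴·sin52° = 5.210×10⁴ N/C.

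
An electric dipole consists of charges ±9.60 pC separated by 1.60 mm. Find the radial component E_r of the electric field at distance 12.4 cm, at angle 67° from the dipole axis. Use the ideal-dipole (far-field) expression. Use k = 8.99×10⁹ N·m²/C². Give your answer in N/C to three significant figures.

Dipole moment p = qd = (9.60×10⁻¹² C)(0.00160 m) = 1.536×10⁻¹⁴ C·m.
For a dipole, E_r = (2kp cosθ)/r³.
kp/r³ = (8.99×10⁹)(1.536×10⁻¹⁴)/(0.124)³ = 0.07242 N/C.
E_r = 2·0.07242·cos67° = 0.05660 N/C.

E_r ≈ 0.0566 N/C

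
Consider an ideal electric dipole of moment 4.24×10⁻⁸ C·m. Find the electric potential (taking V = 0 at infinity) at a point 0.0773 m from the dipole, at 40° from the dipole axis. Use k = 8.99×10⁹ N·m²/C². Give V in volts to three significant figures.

V ≈ 4.89×10⁴ V

The dipole potential is V = kp cosθ / r².
V = (8.99×10⁹)(4.24×10⁻⁸)·cos40° / (0.0773)² = 4.887×10⁴ V.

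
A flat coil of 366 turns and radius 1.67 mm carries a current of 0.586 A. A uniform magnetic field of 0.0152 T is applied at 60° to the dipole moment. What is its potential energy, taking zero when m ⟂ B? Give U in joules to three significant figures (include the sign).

U ≈ -1.43×10⁻⁵ J

m = NIA = NIπa² = 366·(0.586)·π·(0.00167)² = 0.001879 A·m².
U = −m·B = −mB cosθ.
U = −(0.001879)(0.0152)·cos60° = -1.428×10⁻⁵ J.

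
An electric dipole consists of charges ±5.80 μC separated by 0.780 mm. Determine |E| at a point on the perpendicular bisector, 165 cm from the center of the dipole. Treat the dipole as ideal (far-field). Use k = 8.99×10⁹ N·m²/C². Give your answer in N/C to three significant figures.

E ≈ 9.05 N/C

Dipole moment p = qd = (5.80×10⁻⁶ C)(7.80×10⁻⁴ m) = 4.524×10⁻⁹ C·m.
On the perpendicular bisector E = kp/r³ (half the axial value at the same distance).
E = (8.99×10⁹)(4.524×10⁻⁹) / (1.65)³ = 9.054 N/C.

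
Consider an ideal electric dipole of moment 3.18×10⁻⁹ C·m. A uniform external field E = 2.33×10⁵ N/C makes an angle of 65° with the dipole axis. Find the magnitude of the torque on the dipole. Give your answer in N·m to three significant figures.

Torque on an electric dipole: τ = pE sinθ.
τ = (3.18×10⁻⁹)(2.33×10⁵)·sin65° = 6.715×10⁻⁴ N·m.

τ ≈ 6.72×10⁻⁴ N·m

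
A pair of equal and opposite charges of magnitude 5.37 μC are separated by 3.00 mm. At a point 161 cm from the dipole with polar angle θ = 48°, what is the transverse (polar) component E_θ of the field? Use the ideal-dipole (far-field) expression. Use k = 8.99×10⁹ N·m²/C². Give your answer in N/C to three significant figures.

E_θ ≈ 25.8 N/C

Dipole moment p = qd = (5.37×10⁻⁶ C)(0.00300 m) = 1.611×10⁻⁸ C·m.
For a dipole, E_θ = (kp sinθ)/r³.
kp/r³ = (8.99×10⁹)(1.611×10⁻⁸)/(1.61)³ = 34.70 N/C.
E_θ = 34.70·sin48° = 25.79 N/C.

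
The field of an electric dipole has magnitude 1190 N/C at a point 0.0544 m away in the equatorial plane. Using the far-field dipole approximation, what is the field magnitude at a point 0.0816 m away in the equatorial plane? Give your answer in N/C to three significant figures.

Dipole fields scale as 1/r³ in the far field; the geometry is the same at both points.
E₂ = E₁ · (r₁/r₂)³ = 1190 · (0.0544/0.0816)³.
(r₁/r₂)³ = (0.6667)³ = 0.2963.
E₂ ≈ 352.6 N/C.

E ≈ 353 N/C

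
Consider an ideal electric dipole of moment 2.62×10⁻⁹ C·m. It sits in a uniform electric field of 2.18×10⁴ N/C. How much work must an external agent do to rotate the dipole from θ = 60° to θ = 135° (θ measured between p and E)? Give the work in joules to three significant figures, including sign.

W ≈ 6.89×10⁻⁵ J

W_ext = ΔU = U(θ₂) − U(θ₁) = −pE cosθ₂ − (−pE cosθ₁) = pE(cosθ₁ − cosθ₂).
W = (2.62×10⁻⁹)(2.18×10⁴)·(cos60° − cos135°) = (5.712×10⁻⁵)·(+1.2071) = 6.895×10⁻⁵ J.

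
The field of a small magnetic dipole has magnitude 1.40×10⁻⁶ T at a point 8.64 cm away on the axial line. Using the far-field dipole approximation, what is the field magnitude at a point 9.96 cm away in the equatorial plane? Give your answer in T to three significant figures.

B ≈ 4.57×10⁻⁷ T

Dipole fields scale as 1/r³ in the far field.
The axial field is twice the equatorial field at the same r, so the geometry factor is 1/2.
B₂ = B₁ · (1/2) · (r₁/r₂)³ = 1.40×10⁻⁶ · 0.5 · (8.64/9.96)³.
(r₁/r₂)³ = (0.8675)³ = 0.6528.
B₂ ≈ 4.569×10⁻⁷ T.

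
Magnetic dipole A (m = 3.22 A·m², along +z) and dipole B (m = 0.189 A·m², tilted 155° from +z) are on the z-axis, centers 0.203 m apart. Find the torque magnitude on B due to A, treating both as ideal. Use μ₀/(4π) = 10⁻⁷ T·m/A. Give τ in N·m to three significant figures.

τ ≈ 6.15×10⁻⁶ N·m

Dipole B is on the axis of dipole A, so B₁ there is axial: B₁ = (μ₀/4π)·2m₁/r³ along +z.
B₁ = 2(10⁻⁷)(3.22)/(0.203)³ = 7.698×10⁻⁵ T.
τ = m₂ B₁ sinθ.
τ = (0.189)(7.698×10⁻⁵)·sin155° = 6.149×10⁻⁶ N·m.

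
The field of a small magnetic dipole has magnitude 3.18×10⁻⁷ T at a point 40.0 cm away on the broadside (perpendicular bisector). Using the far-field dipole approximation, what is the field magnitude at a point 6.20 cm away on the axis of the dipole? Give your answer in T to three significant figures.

Dipole fields scale as 1/r³ in the far field.
The axial field is twice the equatorial field at the same r, so the geometry factor is 2/1.
B₂ = B₁ · (2/1) · (r₁/r₂)³ = 3.18×10⁻⁷ · 2 · (40.0/6.20)³.
(r₁/r₂)³ = (6.452)³ = 268.5.
B₂ ≈ 1.708×10⁻⁴ T.

B ≈ 1.71×10⁻⁴ T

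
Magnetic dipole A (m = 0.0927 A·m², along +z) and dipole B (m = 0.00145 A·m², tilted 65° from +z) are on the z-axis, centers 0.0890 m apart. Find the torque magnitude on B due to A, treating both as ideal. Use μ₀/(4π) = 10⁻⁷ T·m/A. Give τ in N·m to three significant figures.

Dipole B is on the axis of dipole A, so B₁ there is axial: B₁ = (μ₀/4π)·2m₁/r³ along +z.
B₁ = 2(10⁻⁷)(0.0927)/(0.0890)³ = 2.630×10⁻⁵ T.
τ = m₂ B₁ sinθ.
τ = (0.00145)(2.630×10⁻⁵)·sin65° = 3.456×10⁻⁸ N·m.

τ ≈ 3.46×10⁻⁸ N·m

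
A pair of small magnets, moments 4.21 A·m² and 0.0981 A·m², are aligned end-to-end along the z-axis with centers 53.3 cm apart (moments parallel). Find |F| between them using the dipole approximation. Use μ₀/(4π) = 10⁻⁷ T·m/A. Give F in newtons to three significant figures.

On-axis B of dipole 1: B = (μ₀/4π)·2m₁/r³. Force on dipole 2: F = m₂·dB/dr.
dB/dr = −(μ₀/4π)·6m₁/r⁴, so |F| = (μ₀/4π)·6m₁m₂/r⁴.
F = 6(10⁻⁷)(4.21)(0.0981)/(0.533)⁴ = 3.070×10⁻⁶ N.

F ≈ 3.07×10⁻⁶ N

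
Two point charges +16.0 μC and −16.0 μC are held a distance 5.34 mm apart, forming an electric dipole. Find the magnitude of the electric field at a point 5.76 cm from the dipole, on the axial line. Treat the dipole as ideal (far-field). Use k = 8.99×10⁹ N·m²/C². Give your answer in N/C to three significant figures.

Dipole moment p = qd = (1.60×10⁻⁵ C)(0.00534 m) = 8.544×10⁻⁸ C·m.
On the dipole axis E = 2kp/r³.
E = 2·(8.99×10⁹)(8.544×10⁻⁸) / (0.0576)³ = 8.039×10⁶ N/C.

E ≈ 8.04×10⁶ N/C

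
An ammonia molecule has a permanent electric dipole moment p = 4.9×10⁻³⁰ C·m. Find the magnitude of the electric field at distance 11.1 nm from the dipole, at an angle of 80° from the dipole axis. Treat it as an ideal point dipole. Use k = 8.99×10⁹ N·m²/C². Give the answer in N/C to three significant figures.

E ≈ 3.36×10⁴ N/C

At angle θ the dipole field magnitude is E = (kp/r³)·√(1 + 3cos²θ).
kp/r³ = (8.99×10⁹)(4.90×10⁻³⁰) / (1.11×10⁻⁸)³ = 3.221×10⁴ N/C.
√(1 + 3cos²80°) = √(1 + 3·0.0302) = √1.0905 ≈ 1.0443.
E ≈ 3.221×10⁴ × 1.044 = 3.364×10⁴ N/C.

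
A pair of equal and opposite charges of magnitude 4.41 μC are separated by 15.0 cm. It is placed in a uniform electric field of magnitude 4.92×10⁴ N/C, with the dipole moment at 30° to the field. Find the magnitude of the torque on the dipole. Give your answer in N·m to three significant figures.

τ ≈ 0.0163 N·m

Dipole moment p = qd = (4.41×10⁻⁶ C)(0.150 m) = 6.615×10⁻⁷ C·m.
Torque on an electric dipole: τ = pE sinθ.
τ = (6.615×10⁻⁷)(4.92×10⁴)·sin30° = 0.01627 N·m.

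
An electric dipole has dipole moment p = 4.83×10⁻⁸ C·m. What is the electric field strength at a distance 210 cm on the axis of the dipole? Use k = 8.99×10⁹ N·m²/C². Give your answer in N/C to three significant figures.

E ≈ 93.8 N/C

On the dipole axis E = 2kp/r³.
E = 2·(8.99×10⁹)(4.83×10⁻⁸) / (2.10)³ = 93.77 N/C.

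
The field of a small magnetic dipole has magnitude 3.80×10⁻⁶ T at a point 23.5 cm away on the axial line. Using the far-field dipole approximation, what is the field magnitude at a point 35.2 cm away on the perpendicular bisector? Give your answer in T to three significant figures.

Dipole fields scale as 1/r³ in the far field.
The axial field is twice the equatorial field at the same r, so the geometry factor is 1/2.
B₂ = B₁ · (1/2) · (r₁/r₂)³ = 3.80×10⁻⁶ · 0.5 · (23.5/35.2)³.
(r₁/r₂)³ = (0.6676)³ = 0.2976.
B₂ ≈ 5.654×10⁻⁷ T.

B ≈ 5.65×10⁻⁷ T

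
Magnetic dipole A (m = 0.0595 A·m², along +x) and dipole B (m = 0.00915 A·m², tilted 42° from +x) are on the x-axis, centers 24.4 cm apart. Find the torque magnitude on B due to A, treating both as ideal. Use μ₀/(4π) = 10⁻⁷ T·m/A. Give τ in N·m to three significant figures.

τ ≈ 5.02×10⁻⁹ N·m

Dipole B is on the axis of dipole A, so B₁ there is axial: B₁ = (μ₀/4π)·2m₁/r³ along +x.
B₁ = 2(10⁻⁷)(0.0595)/(0.244)³ = 8.192×10⁻⁷ T.
τ = m₂ B₁ sinθ.
τ = (0.00915)(8.192×10⁻⁷)·sin42° = 5.015×10⁻⁹ N·m.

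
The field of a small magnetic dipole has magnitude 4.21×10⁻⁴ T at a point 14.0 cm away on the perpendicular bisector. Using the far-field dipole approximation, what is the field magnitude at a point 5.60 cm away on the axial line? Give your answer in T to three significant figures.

Dipole fields scale as 1/r³ in the far field.
The axial field is twice the equatorial field at the same r, so the geometry factor is 2/1.
B₂ = B₁ · (2/1) · (r₁/r₂)³ = 4.21×10⁻⁴ · 2 · (14.0/5.60)³.
(r₁/r₂)³ = (2.5)³ = 15.63.
B₂ ≈ 0.01316 T.

B ≈ 0.0132 T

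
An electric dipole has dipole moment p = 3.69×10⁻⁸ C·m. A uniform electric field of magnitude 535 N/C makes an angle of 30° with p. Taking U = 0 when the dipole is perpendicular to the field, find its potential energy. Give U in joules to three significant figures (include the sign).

U = −p·E = −pE cosθ.
U = −(3.69×10⁻⁸)(535)·cos30° = -1.710×10⁻⁵ J.

U ≈ -1.71×10⁻⁵ J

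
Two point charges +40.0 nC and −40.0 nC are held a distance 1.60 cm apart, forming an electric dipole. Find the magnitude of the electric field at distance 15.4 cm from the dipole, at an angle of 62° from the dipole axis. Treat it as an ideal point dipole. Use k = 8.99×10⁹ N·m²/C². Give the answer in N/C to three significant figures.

E ≈ 2030 N/C

Dipole moment p = qd = (4.00×10⁻⁸ C)(0.0160 m) = 6.40×10⁻¹⁰ C·m.
At angle θ the dipole field magnitude is E = (kp/r³)·√(1 + 3cos²θ).
kp/r³ = (8.99×10⁹)(6.40×10⁻¹⁰) / (0.154)³ = 1575 N/C.
√(1 + 3cos²62°) = √(1 + 3·0.2204) = √1.6612 ≈ 1.2889.
E ≈ 1575 × 1.289 = 2030 N/C.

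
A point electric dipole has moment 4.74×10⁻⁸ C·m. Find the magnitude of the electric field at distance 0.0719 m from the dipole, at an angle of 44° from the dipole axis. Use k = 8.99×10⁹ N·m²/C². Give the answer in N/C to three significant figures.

At angle θ the dipole field magnitude is E = (kp/r³)·√(1 + 3cos²θ).
kp/r³ = (8.99×10⁹)(4.74×10⁻⁸) / (0.0719)³ = 1.146×10⁶ N/C.
√(1 + 3cos²44°) = √(1 + 3·0.5174) = √2.5523 ≈ 1.5976.
E ≈ 1.146×10⁶ × 1.598 = 1.832×10⁶ N/C.

E ≈ 1.83×10⁶ N/C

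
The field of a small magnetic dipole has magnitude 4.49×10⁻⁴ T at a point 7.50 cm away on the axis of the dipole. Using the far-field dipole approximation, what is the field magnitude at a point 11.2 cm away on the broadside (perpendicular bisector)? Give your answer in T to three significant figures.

B ≈ 6.74×10⁻⁵ T

Dipole fields scale as 1/r³ in the far field.
The axial field is twice the equatorial field at the same r, so the geometry factor is 1/2.
B₂ = B₁ · (1/2) · (r₁/r₂)³ = 4.49×10⁻⁴ · 0.5 · (7.50/11.2)³.
(r₁/r₂)³ = (0.6696)³ = 0.3003.
B₂ ≈ 6.741×10⁻⁵ T.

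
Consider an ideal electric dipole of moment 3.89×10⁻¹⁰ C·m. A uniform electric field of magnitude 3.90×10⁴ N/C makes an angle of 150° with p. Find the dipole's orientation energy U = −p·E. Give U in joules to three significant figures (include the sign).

U = −p·E = −pE cosθ.
U = −(3.89×10⁻¹⁰)(3.90×10⁴)·cos150° = 1.314×10⁻⁵ J.

U ≈ 1.31×10⁻⁵ J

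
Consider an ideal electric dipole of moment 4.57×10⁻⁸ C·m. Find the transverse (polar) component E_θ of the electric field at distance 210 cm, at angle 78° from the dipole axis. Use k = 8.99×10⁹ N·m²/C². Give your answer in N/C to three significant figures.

E_θ ≈ 43.4 N/C

For a dipole, E_θ = (kp sinθ)/r³.
kp/r³ = (8.99×10⁹)(4.57×10⁻⁸)/(2.10)³ = 44.36 N/C.
E_θ = 44.36·sin78° = 43.39 N/C.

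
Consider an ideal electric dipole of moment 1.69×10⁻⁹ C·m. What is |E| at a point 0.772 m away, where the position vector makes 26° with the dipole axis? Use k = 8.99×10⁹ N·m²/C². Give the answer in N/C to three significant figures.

E ≈ 61.1 N/C

At angle θ the dipole field magnitude is E = (kp/r³)·√(1 + 3cos²θ).
kp/r³ = (8.99×10⁹)(1.69×10⁻⁹) / (0.772)³ = 33.02 N/C.
√(1 + 3cos²26°) = √(1 + 3·0.8078) = √3.4235 ≈ 1.8503.
E ≈ 33.02 × 1.850 = 61.10 N/C.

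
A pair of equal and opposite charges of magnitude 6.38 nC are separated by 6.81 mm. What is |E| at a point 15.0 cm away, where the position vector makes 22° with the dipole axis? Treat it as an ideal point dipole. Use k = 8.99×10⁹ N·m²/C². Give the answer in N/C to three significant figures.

Dipole moment p = qd = (6.38×10⁻⁹ C)(0.00681 m) = 4.345×10⁻¹¹ C·m.
At angle θ the dipole field magnitude is E = (kp/r³)·√(1 + 3cos²θ).
kp/r³ = (8.99×10⁹)(4.345×10⁻¹¹) / (0.150)³ = 115.7 N/C.
√(1 + 3cos²22°) = √(1 + 3·0.8597) = √3.5790 ≈ 1.8918.
E ≈ 115.7 × 1.892 = 219.0 N/C.

E ≈ 219 N/C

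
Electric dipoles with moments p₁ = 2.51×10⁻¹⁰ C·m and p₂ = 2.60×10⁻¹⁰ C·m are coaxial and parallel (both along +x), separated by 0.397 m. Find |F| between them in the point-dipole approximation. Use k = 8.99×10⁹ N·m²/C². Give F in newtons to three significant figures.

F ≈ 1.42×10⁻⁷ N

On-axis field of dipole 1 at distance r: E = 2kp₁/r³. Force on dipole 2 is F = p₂·dE/dr (gradient along axis).
dE/dr = −6kp₁/r⁴, so |F| = 6kp₁p₂/r⁴ (attractive for aligned moments).
F = 6(8.99×10⁹)(2.51×10⁻¹⁰)(2.60×10⁻¹⁰)/(0.397)⁴ = 1.417×10⁻⁷ N.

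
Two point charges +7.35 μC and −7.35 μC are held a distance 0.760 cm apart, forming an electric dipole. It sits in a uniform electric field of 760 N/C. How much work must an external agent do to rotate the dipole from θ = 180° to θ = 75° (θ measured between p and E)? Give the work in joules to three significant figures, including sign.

W ≈ -5.34×10⁻⁵ J

Dipole moment p = qd = (7.35×10⁻⁶ C)(0.00760 m) = 5.586×10⁻⁸ C·m.
W_ext = ΔU = U(θ₂) − U(θ₁) = −pE cosθ₂ − (−pE cosθ₁) = pE(cosθ₁ − cosθ₂).
W = (5.586×10⁻⁸)(760)·(cos180° − cos75°) = (4.245×10⁻⁵)·(-1.2588) = -5.344×10⁻⁵ J.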